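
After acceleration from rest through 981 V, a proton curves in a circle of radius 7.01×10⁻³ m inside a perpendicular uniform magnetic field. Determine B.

B ≈ 0.646 T

v = √(2|q|V/m) = √(2·1.602×10⁻¹⁹·981/1.673×10⁻²⁷) ≈ 4.334×10⁵ m/s.
B = mv/(|q|r) = (1.673×10⁻²⁷)(4.334×10⁵)/((1.602×10⁻¹⁹)(7.01×10⁻³)) ≈ 0.646 T.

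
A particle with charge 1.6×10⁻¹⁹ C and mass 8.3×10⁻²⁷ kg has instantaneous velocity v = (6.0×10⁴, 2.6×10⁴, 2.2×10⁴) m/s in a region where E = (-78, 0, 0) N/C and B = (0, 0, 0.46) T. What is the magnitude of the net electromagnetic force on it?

|F| ≈ 4.81×10⁻¹⁵ N

v×B = (1.20×10⁴, -2.76×10⁴, 0) N/C.
E + v×B = (1.19×10⁴, -2.76×10⁴, 0) N/C.
F = q(E + v×B) = (1.6×10⁻¹⁹ C)·(1.19×10⁴, -2.76×10⁴, 0) = (1.90×10⁻¹⁵, -4.42×10⁻¹⁵, 0) N.
|F| = 4.81×10⁻¹⁵ N.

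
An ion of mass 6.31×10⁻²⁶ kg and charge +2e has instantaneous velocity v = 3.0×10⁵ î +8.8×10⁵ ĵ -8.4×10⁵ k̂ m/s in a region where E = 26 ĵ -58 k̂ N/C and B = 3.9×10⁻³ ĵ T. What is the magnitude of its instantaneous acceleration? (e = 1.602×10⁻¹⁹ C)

|a| ≈ 1.76×10¹⁰ m/s²

v×B = (3280, 0, 1170) N/C.
E + v×B = (3280, 26.0, 1110) N/C.
F = q(E + v×B) = (3.204×10⁻¹⁹ C)·(3280, 26.0, 1110) = (1.05×10⁻¹⁵, 8.33×10⁻¹⁸, 3.56×10⁻¹⁶) N.
|a| = |F|/m = 1.108×10⁻¹⁵/6.31×10⁻²⁶ ≈ 1.76×10¹⁰ m/s².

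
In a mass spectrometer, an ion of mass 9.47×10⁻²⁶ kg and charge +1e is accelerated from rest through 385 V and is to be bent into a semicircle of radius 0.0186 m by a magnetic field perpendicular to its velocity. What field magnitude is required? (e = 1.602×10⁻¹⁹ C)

v = √(2|q|V/m) = √(2·1.602×10⁻¹⁹·385/9.47×10⁻²⁶) ≈ 3.609×10⁴ m/s.
B = mv/(|q|r) = (9.47×10⁻²⁶)(3.609×10⁴)/((1.602×10⁻¹⁹)(0.0186)) ≈ 1.15 T.

B ≈ 1.15 T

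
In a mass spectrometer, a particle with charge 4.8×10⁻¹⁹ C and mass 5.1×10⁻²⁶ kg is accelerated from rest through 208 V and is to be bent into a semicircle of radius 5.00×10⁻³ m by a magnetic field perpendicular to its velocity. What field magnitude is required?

v = √(2|q|V/m) = √(2·4.8×10⁻¹⁹·208/5.1×10⁻²⁶) ≈ 6.257×10⁴ m/s.
B = mv/(|q|r) = (5.1×10⁻²⁶)(6.257×10⁴)/((4.8×10⁻¹⁹)(5.00×10⁻³)) ≈ 1.33 T.

B ≈ 1.33 T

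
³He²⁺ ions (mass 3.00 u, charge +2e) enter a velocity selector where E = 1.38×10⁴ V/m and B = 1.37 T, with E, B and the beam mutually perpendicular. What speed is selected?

v = 1.01×10⁴ m/s

For undeflected motion the electric and magnetic forces balance: qE = qvB.
v = E/B = 1.38×10⁴/1.37 = 1.01×10⁴ m/s.
The result is independent of the particle's charge and mass.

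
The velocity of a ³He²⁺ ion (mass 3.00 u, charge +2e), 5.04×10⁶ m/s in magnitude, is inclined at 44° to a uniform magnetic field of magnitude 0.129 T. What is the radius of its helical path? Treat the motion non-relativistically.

r ≈ 0.422 m

v⊥ = v sinθ = 5.04×10⁶·sin44° ≈ 3.501×10⁶ m/s.
r = m v⊥/(|q|B) = (4.983×10⁻²⁷)(3.501×10⁶)/((3.204×10⁻¹⁹)(0.129)) ≈ 0.422 m.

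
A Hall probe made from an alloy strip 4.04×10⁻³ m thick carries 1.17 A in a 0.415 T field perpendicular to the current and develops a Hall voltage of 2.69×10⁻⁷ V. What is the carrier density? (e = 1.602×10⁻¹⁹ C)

From V_H = IB/(n e t), n = IB/(V_H e t).
n = (1.17)(0.415)/((2.69×10⁻⁷)(1.602×10⁻¹⁹)(4.04×10⁻³)) ≈ 2.79×10²⁷ m⁻³.

n ≈ 2.79×10²⁷ m⁻³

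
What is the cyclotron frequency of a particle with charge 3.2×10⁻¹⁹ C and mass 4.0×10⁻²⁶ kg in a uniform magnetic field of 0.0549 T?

f = |q|B/(2πm).
f = (3.2×10⁻¹⁹)(0.0549)/(2π·4.0×10⁻²⁶) ≈ 6.99×10⁴ Hz.

f ≈ 6.99×10⁴ Hz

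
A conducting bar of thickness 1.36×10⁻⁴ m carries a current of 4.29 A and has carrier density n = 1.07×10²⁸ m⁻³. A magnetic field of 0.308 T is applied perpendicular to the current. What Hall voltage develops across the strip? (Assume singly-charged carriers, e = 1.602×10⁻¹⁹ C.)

V_H = IB/(n e t).
V_H = (4.29)(0.308)/((1.07×10²⁸)(1.602×10⁻¹⁹)(1.36×10⁻⁴)) ≈ 5.67×10⁻⁶ V.

V_H ≈ 5.67×10⁻⁶ V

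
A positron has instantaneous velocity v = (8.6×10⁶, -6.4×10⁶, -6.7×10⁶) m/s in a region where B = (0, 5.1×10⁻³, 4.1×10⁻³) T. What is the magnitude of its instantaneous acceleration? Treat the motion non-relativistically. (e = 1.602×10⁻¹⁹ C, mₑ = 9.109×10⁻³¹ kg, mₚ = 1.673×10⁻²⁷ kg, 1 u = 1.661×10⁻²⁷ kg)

v×B = (7930, -3.53×10⁴, 4.39×10⁴) N/C.
F = q v×B = (1.602×10⁻¹⁹ C)·(7930, -3.53×10⁴, 4.39×10⁴) = (1.27×10⁻¹⁵, -5.65×10⁻¹⁵, 7.03×10⁻¹⁵) N.
|a| = |F|/m = 9.104×10⁻¹⁵/9.109×10⁻³¹ ≈ 1.00×10¹⁶ m/s².

|a| ≈ 1.00×10¹⁶ m/s²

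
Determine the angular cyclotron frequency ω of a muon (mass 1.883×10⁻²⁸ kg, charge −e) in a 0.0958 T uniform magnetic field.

ω = |q|B/m.
ω = (1.602×10⁻¹⁹)(0.0958)/1.883×10⁻²⁸ ≈ 8.15×10⁷ rad/s.

ω ≈ 8.15×10⁷ rad/s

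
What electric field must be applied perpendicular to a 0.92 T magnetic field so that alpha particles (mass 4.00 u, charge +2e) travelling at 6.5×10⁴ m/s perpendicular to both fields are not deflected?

E = 6.0×10⁴ V/m

For straight-line motion qE = qvB, so E = vB.
E = 6.5×10⁴ × 0.92 = 6.0×10⁴ V/m.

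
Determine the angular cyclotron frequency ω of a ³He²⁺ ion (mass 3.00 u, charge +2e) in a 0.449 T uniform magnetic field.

ω = |q|B/m.
ω = (3.204×10⁻¹⁹)(0.449)/4.983×10⁻²⁷ ≈ 2.89×10⁷ rad/s.

ω ≈ 2.89×10⁷ rad/s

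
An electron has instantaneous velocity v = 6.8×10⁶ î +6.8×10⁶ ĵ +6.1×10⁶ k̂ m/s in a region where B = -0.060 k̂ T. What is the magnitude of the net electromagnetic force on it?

v×B = (-4.08×10⁵, 4.08×10⁵, 0) N/C.
F = q v×B = (−1.602×10⁻¹⁹ C)·(-4.08×10⁵, 4.08×10⁵, 0) = (6.54×10⁻¹⁴, -6.54×10⁻¹⁴, 0) N.
|F| = 9.24×10⁻¹⁴ N.

|F| ≈ 9.24×10⁻¹⁴ N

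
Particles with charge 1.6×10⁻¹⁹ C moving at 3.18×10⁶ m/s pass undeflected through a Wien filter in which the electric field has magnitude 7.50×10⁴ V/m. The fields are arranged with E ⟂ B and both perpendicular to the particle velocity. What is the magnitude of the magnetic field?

B = 0.0236 T

Balance of forces in the selector: qE = qvB ⇒ B = E/v.
B = 7.50×10⁴/3.18×10⁶ = 0.0236 T.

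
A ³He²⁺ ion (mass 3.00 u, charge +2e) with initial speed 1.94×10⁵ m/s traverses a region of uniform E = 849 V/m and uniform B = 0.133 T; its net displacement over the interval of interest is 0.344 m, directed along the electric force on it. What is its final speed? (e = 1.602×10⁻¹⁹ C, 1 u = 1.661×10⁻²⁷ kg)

v_f ≈ 2.74×10⁵ m/s

B does no work; ΔKE = |q|E d.
½mv_f² = ½mv₀² + |q|Ed = ½(4.983×10⁻²⁷)(1.94×10⁵)² + (3.204×10⁻¹⁹)(849)(0.344) ≈ 9.377×10⁻¹⁷ J + 9.357×10⁻¹⁷ J ≈ 1.873×10⁻¹⁶ J.
v_f = √(2·1.873×10⁻¹⁶/4.983×10⁻²⁷) ≈ 2.74×10⁵ m/s.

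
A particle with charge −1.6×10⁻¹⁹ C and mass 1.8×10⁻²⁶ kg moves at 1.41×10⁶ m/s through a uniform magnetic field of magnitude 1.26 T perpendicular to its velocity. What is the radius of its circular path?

The magnetic force provides the centripetal force: |q|vB = mv²/r.
r = mv/(|q|B) = (1.8×10⁻²⁶)(1.41×10⁶)/((1.6×10⁻¹⁹)(1.26)) ≈ 0.126 m.

r ≈ 0.126 m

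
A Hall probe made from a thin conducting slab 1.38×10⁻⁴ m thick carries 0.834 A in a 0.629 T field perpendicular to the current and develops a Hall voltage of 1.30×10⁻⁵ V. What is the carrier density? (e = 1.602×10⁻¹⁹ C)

From V_H = IB/(n e t), n = IB/(V_H e t).
n = (0.834)(0.629)/((1.30×10⁻⁵)(1.602×10⁻¹⁹)(1.38×10⁻⁴)) ≈ 1.83×10²⁷ m⁻³.

n ≈ 1.83×10²⁷ m⁻³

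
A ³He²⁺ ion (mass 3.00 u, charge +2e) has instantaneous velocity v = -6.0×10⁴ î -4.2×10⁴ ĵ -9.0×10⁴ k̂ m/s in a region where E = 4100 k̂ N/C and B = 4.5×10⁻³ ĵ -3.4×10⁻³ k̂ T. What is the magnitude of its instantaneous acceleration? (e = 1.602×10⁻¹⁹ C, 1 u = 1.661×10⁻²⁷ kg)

|a| ≈ 2.49×10¹¹ m/s²

v×B = (548, -204, -270) N/C.
E + v×B = (548, -204, 3830) N/C.
F = q(E + v×B) = (3.204×10⁻¹⁹ C)·(548, -204, 3830) = (1.76×10⁻¹⁶, -6.54×10⁻¹⁷, 1.23×10⁻¹⁵) N.
|a| = |F|/m = 1.241×10⁻¹⁵/4.983×10⁻²⁷ ≈ 2.49×10¹¹ m/s².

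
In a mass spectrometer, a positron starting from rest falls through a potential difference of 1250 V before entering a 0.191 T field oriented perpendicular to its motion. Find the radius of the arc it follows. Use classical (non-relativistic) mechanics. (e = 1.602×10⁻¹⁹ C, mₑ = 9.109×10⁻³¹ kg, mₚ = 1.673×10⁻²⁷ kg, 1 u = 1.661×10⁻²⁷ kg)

Acceleration: |q|V = ½mv² ⇒ v = √(2|q|V/m) = √(2·1.602×10⁻¹⁹·1250/9.109×10⁻³¹) ≈ 2.097×10⁷ m/s.
In the field: r = mv/(|q|B) = (9.109×10⁻³¹)(2.097×10⁷)/((1.602×10⁻¹⁹)(0.191)) ≈ 6.24×10⁻⁴ m.

r ≈ 6.24×10⁻⁴ m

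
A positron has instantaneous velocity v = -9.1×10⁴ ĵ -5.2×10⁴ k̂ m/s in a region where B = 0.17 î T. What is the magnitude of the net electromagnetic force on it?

|F| ≈ 2.85×10⁻¹⁵ N

v×B = (0, -8840, 1.55×10⁴) N/C.
F = q v×B = (1.602×10⁻¹⁹ C)·(0, -8840, 1.55×10⁴) = (0, -1.42×10⁻¹⁵, 2.48×10⁻¹⁵) N.
|F| = 2.85×10⁻¹⁵ N.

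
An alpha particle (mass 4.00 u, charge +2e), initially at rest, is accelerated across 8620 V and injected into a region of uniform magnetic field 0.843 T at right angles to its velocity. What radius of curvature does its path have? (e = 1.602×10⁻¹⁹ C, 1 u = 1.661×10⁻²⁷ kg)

r ≈ 0.0224 m

Acceleration: |q|V = ½mv² ⇒ v = √(2|q|V/m) = √(2·3.204×10⁻¹⁹·8620/6.644×10⁻²⁷) ≈ 9.118×10⁵ m/s.
In the field: r = mv/(|q|B) = (6.644×10⁻²⁷)(9.118×10⁵)/((3.204×10⁻¹⁹)(0.843)) ≈ 0.0224 m.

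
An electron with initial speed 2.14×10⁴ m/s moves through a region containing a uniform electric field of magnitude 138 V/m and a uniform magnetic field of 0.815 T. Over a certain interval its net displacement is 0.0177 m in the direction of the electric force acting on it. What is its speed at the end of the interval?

v_f ≈ 9.27×10⁵ m/s

B does no work; ΔKE = |q|E d.
½mv_f² = ½mv₀² + |q|Ed = ½(9.109×10⁻³¹)(2.14×10⁴)² + (1.602×10⁻¹⁹)(138)(0.0177) ≈ 2.086×10⁻²² J + 3.913×10⁻¹⁹ J ≈ 3.915×10⁻¹⁹ J.
v_f = √(2·3.915×10⁻¹⁹/9.109×10⁻³¹) ≈ 9.27×10⁵ m/s.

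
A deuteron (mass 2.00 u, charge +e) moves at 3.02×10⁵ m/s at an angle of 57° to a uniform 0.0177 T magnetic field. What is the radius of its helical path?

r ≈ 0.297 m

v⊥ = v sinθ = 3.02×10⁵·sin57° ≈ 2.533×10⁵ m/s.
r = m v⊥/(|q|B) = (3.322×10⁻²⁷)(2.533×10⁵)/((1.602×10⁻¹⁹)(0.0177)) ≈ 0.297 m.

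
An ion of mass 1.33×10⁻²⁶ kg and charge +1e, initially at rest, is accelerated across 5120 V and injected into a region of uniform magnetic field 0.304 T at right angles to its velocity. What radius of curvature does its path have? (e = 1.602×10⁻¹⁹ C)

r ≈ 0.0959 m

Acceleration: |q|V = ½mv² ⇒ v = √(2|q|V/m) = √(2·1.602×10⁻¹⁹·5120/1.33×10⁻²⁶) ≈ 3.512×10⁵ m/s.
In the field: r = mv/(|q|B) = (1.33×10⁻²⁶)(3.512×10⁵)/((1.602×10⁻¹⁹)(0.304)) ≈ 0.0959 m.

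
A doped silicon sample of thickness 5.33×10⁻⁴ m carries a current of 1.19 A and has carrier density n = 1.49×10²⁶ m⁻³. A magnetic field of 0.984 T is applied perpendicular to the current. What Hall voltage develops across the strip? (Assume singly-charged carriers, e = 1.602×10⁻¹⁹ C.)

V_H ≈ 9.20×10⁻⁵ V

V_H = IB/(n e t).
V_H = (1.19)(0.984)/((1.49×10²⁶)(1.602×10⁻¹⁹)(5.33×10⁻⁴)) ≈ 9.20×10⁻⁵ V.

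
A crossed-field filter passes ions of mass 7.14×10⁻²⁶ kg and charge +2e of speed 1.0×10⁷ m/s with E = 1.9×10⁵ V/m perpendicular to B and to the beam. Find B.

B = 0.019 T

Balance of forces in the selector: qE = qvB ⇒ B = E/v.
B = 1.9×10⁵/1.0×10⁷ = 0.019 T.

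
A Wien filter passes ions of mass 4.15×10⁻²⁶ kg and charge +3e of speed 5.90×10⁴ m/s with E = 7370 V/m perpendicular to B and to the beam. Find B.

Balance of forces in the selector: qE = qvB ⇒ B = E/v.
B = 7370/5.90×10⁴ = 0.125 T.

B = 0.125 T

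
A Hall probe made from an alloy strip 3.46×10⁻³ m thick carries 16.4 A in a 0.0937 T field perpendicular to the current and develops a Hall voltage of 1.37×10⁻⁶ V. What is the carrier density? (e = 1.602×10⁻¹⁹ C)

From V_H = IB/(n e t), n = IB/(V_H e t).
n = (16.4)(0.0937)/((1.37×10⁻⁶)(1.602×10⁻¹⁹)(3.46×10⁻³)) ≈ 2.02×10²⁷ m⁻³.

n ≈ 2.02×10²⁷ m⁻³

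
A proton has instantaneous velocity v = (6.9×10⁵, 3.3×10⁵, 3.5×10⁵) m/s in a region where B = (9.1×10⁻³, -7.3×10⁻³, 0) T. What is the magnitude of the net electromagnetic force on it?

|F| ≈ 1.44×10⁻¹⁵ N

v×B = (2560, 3180, -8040) N/C.
F = q v×B = (1.602×10⁻¹⁹ C)·(2560, 3180, -8040) = (4.09×10⁻¹⁶, 5.10×10⁻¹⁶, -1.29×10⁻¹⁵) N.
|F| = 1.44×10⁻¹⁵ N.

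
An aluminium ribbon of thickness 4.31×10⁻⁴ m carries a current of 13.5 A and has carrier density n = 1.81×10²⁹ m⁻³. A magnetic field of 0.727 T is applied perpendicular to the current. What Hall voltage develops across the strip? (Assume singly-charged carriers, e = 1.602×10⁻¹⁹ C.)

V_H = IB/(n e t).
V_H = (13.5)(0.727)/((1.81×10²⁹)(1.602×10⁻¹⁹)(4.31×10⁻⁴)) ≈ 7.85×10⁻⁷ V.

V_H ≈ 7.85×10⁻⁷ V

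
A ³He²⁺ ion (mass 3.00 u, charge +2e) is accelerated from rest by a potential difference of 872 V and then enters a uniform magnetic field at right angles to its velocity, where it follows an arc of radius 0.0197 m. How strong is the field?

v = √(2|q|V/m) = √(2·3.204×10⁻¹⁹·872/4.983×10⁻²⁷) ≈ 3.349×10⁵ m/s.
B = mv/(|q|r) = (4.983×10⁻²⁷)(3.349×10⁵)/((3.204×10⁻¹⁹)(0.0197)) ≈ 0.264 T.

B ≈ 0.264 T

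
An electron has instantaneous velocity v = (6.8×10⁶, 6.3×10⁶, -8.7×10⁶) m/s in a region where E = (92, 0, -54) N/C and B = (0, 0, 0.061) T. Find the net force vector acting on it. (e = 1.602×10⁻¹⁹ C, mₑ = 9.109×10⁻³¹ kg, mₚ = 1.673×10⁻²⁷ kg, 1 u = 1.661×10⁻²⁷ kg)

F ≈ (-6.16×10⁻¹⁴, 6.65×10⁻¹⁴, 8.65×10⁻¹⁸) N

v×B = (3.84×10⁵, -4.15×10⁵, 0) N/C.
E + v×B = (3.84×10⁵, -4.15×10⁵, -54.0) N/C.
F = q(E + v×B) = (−1.602×10⁻¹⁹ C)·(3.84×10⁵, -4.15×10⁵, -54.0) = (-6.16×10⁻¹⁴, 6.65×10⁻¹⁴, 8.65×10⁻¹⁸) N.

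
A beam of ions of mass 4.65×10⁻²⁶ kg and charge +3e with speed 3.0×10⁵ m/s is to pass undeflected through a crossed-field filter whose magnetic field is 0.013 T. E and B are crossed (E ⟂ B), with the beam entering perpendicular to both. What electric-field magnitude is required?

For straight-line motion qE = qvB, so E = vB.
E = 3.0×10⁵ × 0.013 = 3900 V/m.

E = 3900 V/m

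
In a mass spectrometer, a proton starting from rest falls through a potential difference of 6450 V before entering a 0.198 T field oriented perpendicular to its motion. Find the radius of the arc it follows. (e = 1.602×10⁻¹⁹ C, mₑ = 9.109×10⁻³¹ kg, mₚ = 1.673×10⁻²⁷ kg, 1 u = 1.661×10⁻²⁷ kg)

Acceleration: |q|V = ½mv² ⇒ v = √(2|q|V/m) = √(2·1.602×10⁻¹⁹·6450/1.673×10⁻²⁷) ≈ 1.111×10⁶ m/s.
In the field: r = mv/(|q|B) = (1.673×10⁻²⁷)(1.111×10⁶)/((1.602×10⁻¹⁹)(0.198)) ≈ 0.0586 m.

r ≈ 0.0586 m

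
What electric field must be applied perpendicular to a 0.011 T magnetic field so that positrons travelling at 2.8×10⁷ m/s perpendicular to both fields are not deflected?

E = 3.1×10⁵ V/m

For straight-line motion qE = qvB, so E = vB.
E = 2.8×10⁷ × 0.011 = 3.1×10⁵ V/m.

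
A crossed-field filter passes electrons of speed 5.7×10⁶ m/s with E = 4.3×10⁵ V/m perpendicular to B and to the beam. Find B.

Balance of forces in the selector: qE = qvB ⇒ B = E/v.
B = 4.3×10⁵/5.7×10⁶ = 0.075 T.

B = 0.075 T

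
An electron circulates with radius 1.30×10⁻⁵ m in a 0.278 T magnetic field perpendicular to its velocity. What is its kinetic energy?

KE ≈ 1.84×10⁻¹⁹ J

v = |q|Br/m, then KE = ½mv² = (qBr)²/(2m).
v = (1.602×10⁻¹⁹)(0.278)(1.30×10⁻⁵)/9.109×10⁻³¹ ≈ 6.356×10⁵ m/s.
KE = ½(9.109×10⁻³¹)(6.356×10⁵)² ≈ 1.84×10⁻¹⁹ J.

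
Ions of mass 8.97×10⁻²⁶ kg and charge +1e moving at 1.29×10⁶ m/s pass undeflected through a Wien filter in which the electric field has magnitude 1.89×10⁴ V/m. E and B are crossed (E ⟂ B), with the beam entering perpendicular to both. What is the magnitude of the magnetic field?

B = 0.0147 T

Balance of forces in the selector: qE = qvB ⇒ B = E/v.
B = 1.89×10⁴/1.29×10⁶ = 0.0147 T.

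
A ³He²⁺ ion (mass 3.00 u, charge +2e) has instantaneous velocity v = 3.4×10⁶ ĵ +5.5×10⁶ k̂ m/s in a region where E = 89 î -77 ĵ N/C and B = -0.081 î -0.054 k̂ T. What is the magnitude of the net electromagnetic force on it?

v×B = (-1.84×10⁵, -4.46×10⁵, 2.75×10⁵) N/C.
E + v×B = (-1.84×10⁵, -4.46×10⁵, 2.75×10⁵) N/C.
F = q(E + v×B) = (3.204×10⁻¹⁹ C)·(-1.84×10⁵, -4.46×10⁵, 2.75×10⁵) = (-5.88×10⁻¹⁴, -1.43×10⁻¹³, 8.82×10⁻¹⁴) N.
|F| = 1.78×10⁻¹³ N.

|F| ≈ 1.78×10⁻¹³ N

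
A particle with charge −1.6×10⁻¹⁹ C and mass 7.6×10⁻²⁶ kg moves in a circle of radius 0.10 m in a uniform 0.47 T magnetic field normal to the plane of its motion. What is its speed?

v ≈ 9.9×10⁴ m/s

From |q|vB = mv²/r, v = |q|Br/m.
v = (1.6×10⁻¹⁹)(0.47)(0.10)/7.6×10⁻²⁶ ≈ 9.9×10⁴ m/s.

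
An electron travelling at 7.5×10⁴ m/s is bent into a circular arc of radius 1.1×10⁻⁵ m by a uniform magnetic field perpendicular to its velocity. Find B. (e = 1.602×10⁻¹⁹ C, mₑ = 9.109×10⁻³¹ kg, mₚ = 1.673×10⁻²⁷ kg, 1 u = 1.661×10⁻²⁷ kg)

From |q|vB = mv²/r, B = mv/(|q|r).
B = (9.109×10⁻³¹)(7.5×10⁴)/((1.602×10⁻¹⁹)(1.1×10⁻⁵)) ≈ 0.039 T.

B ≈ 0.039 T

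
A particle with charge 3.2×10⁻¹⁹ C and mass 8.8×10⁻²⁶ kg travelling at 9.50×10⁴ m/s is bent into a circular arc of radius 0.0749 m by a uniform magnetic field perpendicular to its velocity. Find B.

From |q|vB = mv²/r, B = mv/(|q|r).
B = (8.8×10⁻²⁶)(9.50×10⁴)/((3.2×10⁻¹⁹)(0.0749)) ≈ 0.349 T.

B ≈ 0.349 T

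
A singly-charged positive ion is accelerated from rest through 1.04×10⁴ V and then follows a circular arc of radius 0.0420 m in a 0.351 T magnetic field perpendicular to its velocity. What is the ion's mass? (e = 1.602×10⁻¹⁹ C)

Combine |q|V = ½mv² and r = mv/(|q|B): eliminate v to get m = qB²r²/(2V).
m = (1.602×10⁻¹⁹)(0.351)²(0.0420)²/(2·1.04×10⁴) ≈ 1.67×10⁻²⁷ kg.

m ≈ 1.67×10⁻²⁷ kg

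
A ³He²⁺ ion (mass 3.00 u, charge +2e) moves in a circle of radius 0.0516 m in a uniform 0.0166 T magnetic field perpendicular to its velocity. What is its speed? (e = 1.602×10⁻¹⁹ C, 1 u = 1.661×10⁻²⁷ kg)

v ≈ 5.51×10⁴ m/s

From |q|vB = mv²/r, v = |q|Br/m.
v = (3.204×10⁻¹⁹)(0.0166)(0.0516)/4.983×10⁻²⁷ ≈ 5.51×10⁴ m/s.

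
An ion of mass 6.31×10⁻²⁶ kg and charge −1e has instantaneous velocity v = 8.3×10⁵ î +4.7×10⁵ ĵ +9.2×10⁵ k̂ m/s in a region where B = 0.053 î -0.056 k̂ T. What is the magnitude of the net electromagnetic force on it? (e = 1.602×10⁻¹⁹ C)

|F| ≈ 1.63×10⁻¹⁴ N

v×B = (-2.63×10⁴, 9.52×10⁴, -2.49×10⁴) N/C.
F = q v×B = (−1.602×10⁻¹⁹ C)·(-2.63×10⁴, 9.52×10⁴, -2.49×10⁴) = (4.22×10⁻¹⁵, -1.53×10⁻¹⁴, 3.99×10⁻¹⁵) N.
|F| = 1.63×10⁻¹⁴ N.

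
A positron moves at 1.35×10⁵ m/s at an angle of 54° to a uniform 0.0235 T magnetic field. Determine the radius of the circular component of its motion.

r ≈ 2.64×10⁻⁵ m

v⊥ = v sinθ = 1.35×10⁵·sin54° ≈ 1.092×10⁵ m/s.
r = m v⊥/(|q|B) = (9.109×10⁻³¹)(1.092×10⁵)/((1.602×10⁻¹⁹)(0.0235)) ≈ 2.64×10⁻⁵ m.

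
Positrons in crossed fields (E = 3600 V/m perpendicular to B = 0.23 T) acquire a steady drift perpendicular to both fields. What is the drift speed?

The steady drift has the magnetic force balancing the electric force, so v_d = E/B.
v_d = 3600/0.23 = 1.6×10⁴ m/s.

v_d ≈ 1.6×10⁴ m/s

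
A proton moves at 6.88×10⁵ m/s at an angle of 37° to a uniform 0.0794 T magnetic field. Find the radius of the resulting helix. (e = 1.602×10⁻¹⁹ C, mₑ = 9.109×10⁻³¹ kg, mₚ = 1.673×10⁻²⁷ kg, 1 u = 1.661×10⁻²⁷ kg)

r ≈ 0.0545 m

v⊥ = v sinθ = 6.88×10⁵·sin37° ≈ 4.140×10⁵ m/s.
r = m v⊥/(|q|B) = (1.673×10⁻²⁷)(4.140×10⁵)/((1.602×10⁻¹⁹)(0.0794)) ≈ 0.0545 m.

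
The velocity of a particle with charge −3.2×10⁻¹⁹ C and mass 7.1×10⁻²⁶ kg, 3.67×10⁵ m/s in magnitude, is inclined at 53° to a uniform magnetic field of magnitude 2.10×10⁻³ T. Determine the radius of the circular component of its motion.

r ≈ 31.0 m

v⊥ = v sinθ = 3.67×10⁵·sin53° ≈ 2.931×10⁵ m/s.
r = m v⊥/(|q|B) = (7.1×10⁻²⁶)(2.931×10⁵)/((3.2×10⁻¹⁹)(2.10×10⁻³)) ≈ 31.0 m.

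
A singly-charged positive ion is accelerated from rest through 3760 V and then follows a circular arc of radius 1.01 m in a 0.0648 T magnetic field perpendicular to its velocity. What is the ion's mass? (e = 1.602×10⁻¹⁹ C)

m ≈ 9.13×10⁻²⁶ kg

Combine |q|V = ½mv² and r = mv/(|q|B): eliminate v to get m = qB²r²/(2V).
m = (1.602×10⁻¹⁹)(0.0648)²(1.01)²/(2·3760) ≈ 9.13×10⁻²⁶ kg.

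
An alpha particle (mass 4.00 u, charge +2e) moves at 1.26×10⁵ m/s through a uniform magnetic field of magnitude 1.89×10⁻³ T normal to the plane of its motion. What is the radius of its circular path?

r ≈ 1.38 m

The magnetic force provides the centripetal force: |q|vB = mv²/r.
r = mv/(|q|B) = (6.644×10⁻²⁷)(1.26×10⁵)/((3.204×10⁻¹⁹)(1.89×10⁻³)) ≈ 1.38 m.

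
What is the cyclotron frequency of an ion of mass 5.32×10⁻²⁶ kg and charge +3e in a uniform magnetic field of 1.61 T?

f ≈ 2.31×10⁶ Hz

f = |q|B/(2πm).
f = (4.806×10⁻¹⁹)(1.61)/(2π·5.32×10⁻²⁶) ≈ 2.31×10⁶ Hz.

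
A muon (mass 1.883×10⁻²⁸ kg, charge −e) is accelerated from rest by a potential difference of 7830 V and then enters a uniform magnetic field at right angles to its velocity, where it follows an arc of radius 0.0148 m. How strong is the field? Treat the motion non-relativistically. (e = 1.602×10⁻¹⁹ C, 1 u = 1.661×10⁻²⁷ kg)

v = √(2|q|V/m) = √(2·1.602×10⁻¹⁹·7830/1.883×10⁻²⁸) ≈ 3.650×10⁶ m/s.
B = mv/(|q|r) = (1.883×10⁻²⁸)(3.650×10⁶)/((1.602×10⁻¹⁹)(0.0148)) ≈ 0.290 T.

B ≈ 0.290 T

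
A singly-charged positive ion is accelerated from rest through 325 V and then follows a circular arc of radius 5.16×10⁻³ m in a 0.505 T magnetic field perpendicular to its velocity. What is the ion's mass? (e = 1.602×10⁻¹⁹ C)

m ≈ 1.67×10⁻²⁷ kg

Combine |q|V = ½mv² and r = mv/(|q|B): eliminate v to get m = qB²r²/(2V).
m = (1.602×10⁻¹⁹)(0.505)²(5.16×10⁻³)²/(2·325) ≈ 1.67×10⁻²⁷ kg.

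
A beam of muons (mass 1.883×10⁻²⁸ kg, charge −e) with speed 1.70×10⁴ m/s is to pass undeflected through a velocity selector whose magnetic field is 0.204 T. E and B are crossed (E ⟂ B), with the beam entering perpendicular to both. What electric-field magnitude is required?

E = 3470 V/m

For straight-line motion qE = qvB, so E = vB.
E = 1.70×10⁴ × 0.204 = 3470 V/m.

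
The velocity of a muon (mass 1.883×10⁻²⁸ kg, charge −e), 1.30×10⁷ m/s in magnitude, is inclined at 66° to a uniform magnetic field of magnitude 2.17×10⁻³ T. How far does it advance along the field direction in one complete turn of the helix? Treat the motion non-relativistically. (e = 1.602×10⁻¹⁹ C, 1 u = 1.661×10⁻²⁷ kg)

p ≈ 18.0 m

v∥ = v cosθ = 1.30×10⁷·cos66° ≈ 5.288×10⁶ m/s.
T = 2πm/(|q|B) = 2π(1.883×10⁻²⁸)/((1.602×10⁻¹⁹)(2.17×10⁻³)) ≈ 3.403×10⁻⁶ s.
pitch = v∥ T = (5.288×10⁶)(3.403×10⁻⁶) ≈ 18.0 m.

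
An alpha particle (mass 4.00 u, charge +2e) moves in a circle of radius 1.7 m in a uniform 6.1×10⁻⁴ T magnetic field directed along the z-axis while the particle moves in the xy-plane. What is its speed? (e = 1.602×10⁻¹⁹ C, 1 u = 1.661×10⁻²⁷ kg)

From |q|vB = mv²/r, v = |q|Br/m.
v = (3.204×10⁻¹⁹)(6.1×10⁻⁴)(1.7)/6.644×10⁻²⁷ ≈ 5.0×10⁴ m/s.

v ≈ 5.0×10⁴ m/s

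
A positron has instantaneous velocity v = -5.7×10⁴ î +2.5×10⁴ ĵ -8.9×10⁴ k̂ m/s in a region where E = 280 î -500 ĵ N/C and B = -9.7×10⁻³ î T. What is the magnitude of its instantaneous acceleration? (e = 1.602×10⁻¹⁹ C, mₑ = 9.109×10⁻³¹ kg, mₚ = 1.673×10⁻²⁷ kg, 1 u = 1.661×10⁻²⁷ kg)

v×B = (0, 863, 242) N/C.
E + v×B = (280, 363, 242) N/C.
F = q(E + v×B) = (1.602×10⁻¹⁹ C)·(280, 363, 242) = (4.49×10⁻¹⁷, 5.82×10⁻¹⁷, 3.88×10⁻¹⁷) N.
|a| = |F|/m = 8.312×10⁻¹⁷/9.109×10⁻³¹ ≈ 9.12×10¹³ m/s².

|a| ≈ 9.12×10¹³ m/s²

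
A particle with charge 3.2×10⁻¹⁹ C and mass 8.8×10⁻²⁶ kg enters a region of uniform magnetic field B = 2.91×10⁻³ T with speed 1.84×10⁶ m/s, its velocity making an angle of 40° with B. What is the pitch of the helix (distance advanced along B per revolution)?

v∥ = v cosθ = 1.84×10⁶·cos40° ≈ 1.410×10⁶ m/s.
T = 2πm/(|q|B) = 2π(8.8×10⁻²⁶)/((3.2×10⁻¹⁹)(2.91×10⁻³)) ≈ 5.938×10⁻⁴ s.
pitch = v∥ T = (1.410×10⁶)(5.938×10⁻⁴) ≈ 837 m.

p ≈ 837 m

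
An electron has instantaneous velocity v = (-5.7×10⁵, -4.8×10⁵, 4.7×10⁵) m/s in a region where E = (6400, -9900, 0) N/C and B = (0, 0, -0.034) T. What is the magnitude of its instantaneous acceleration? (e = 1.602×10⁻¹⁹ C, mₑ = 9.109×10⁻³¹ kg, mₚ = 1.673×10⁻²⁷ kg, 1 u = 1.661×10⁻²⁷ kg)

|a| ≈ 6.52×10¹⁵ m/s²

v×B = (1.63×10⁴, -1.94×10⁴, 0) N/C.
E + v×B = (2.27×10⁴, -2.93×10⁴, 0) N/C.
F = q(E + v×B) = (−1.602×10⁻¹⁹ C)·(2.27×10⁴, -2.93×10⁴, 0) = (-3.64×10⁻¹⁵, 4.69×10⁻¹⁵, 0) N.
|a| = |F|/m = 5.937×10⁻¹⁵/9.109×10⁻³¹ ≈ 6.52×10¹⁵ m/s².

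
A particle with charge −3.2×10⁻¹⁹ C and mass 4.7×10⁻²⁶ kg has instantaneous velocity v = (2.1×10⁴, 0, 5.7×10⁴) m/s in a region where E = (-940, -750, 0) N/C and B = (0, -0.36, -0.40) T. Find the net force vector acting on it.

F ≈ (-6.27×10⁻¹⁵, -2.45×10⁻¹⁵, 2.42×10⁻¹⁵) N

v×B = (2.05×10⁴, 8400, -7560) N/C.
E + v×B = (1.96×10⁴, 7650, -7560) N/C.
F = q(E + v×B) = (−3.2×10⁻¹⁹ C)·(1.96×10⁴, 7650, -7560) = (-6.27×10⁻¹⁵, -2.45×10⁻¹⁵, 2.42×10⁻¹⁵) N.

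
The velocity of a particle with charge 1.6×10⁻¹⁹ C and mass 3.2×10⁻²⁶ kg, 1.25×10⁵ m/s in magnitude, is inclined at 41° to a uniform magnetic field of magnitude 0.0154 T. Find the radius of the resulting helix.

v⊥ = v sinθ = 1.25×10⁵·sin41° ≈ 8.201×10⁴ m/s.
r = m v⊥/(|q|B) = (3.2×10⁻²⁶)(8.201×10⁴)/((1.6×10⁻¹⁹)(0.0154)) ≈ 1.07 m.

r ≈ 1.07 m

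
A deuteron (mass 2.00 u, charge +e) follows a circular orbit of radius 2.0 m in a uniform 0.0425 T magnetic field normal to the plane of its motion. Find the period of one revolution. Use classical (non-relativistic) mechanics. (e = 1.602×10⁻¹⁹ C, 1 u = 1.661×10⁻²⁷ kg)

T ≈ 3.07×10⁻⁶ s

The cyclotron period depends only on m, q, B: T = 2πm/(|q|B).
T = 2π(3.322×10⁻²⁷)/((1.602×10⁻¹⁹)(0.0425)) ≈ 3.07×10⁻⁶ s.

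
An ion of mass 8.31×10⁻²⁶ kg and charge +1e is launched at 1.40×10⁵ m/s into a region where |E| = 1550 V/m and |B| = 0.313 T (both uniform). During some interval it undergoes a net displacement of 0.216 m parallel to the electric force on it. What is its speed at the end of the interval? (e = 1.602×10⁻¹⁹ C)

B does no work; ΔKE = |q|E d.
½mv_f² = ½mv₀² + |q|Ed = ½(8.31×10⁻²⁶)(1.40×10⁵)² + (1.602×10⁻¹⁹)(1550)(0.216) ≈ 8.144×10⁻¹⁶ J + 5.363×10⁻¹⁷ J ≈ 8.680×10⁻¹⁶ J.
v_f = √(2·8.680×10⁻¹⁶/8.31×10⁻²⁶) ≈ 1.45×10⁵ m/s.

v_f ≈ 1.45×10⁵ m/s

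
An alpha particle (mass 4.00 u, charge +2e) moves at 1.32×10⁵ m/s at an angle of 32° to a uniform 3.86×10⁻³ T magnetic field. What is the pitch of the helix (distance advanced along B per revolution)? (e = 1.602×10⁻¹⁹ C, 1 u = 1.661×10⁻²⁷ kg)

p ≈ 3.78 m

v∥ = v cosθ = 1.32×10⁵·cos32° ≈ 1.119×10⁵ m/s.
T = 2πm/(|q|B) = 2π(6.644×10⁻²⁷)/((3.204×10⁻¹⁹)(3.86×10⁻³)) ≈ 3.375×10⁻⁵ s.
pitch = v∥ T = (1.119×10⁵)(3.375×10⁻⁵) ≈ 3.78 m.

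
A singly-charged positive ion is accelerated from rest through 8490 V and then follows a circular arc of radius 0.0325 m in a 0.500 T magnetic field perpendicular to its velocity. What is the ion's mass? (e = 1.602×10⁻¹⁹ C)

m ≈ 2.49×10⁻²⁷ kg

Combine |q|V = ½mv² and r = mv/(|q|B): eliminate v to get m = qB²r²/(2V).
m = (1.602×10⁻¹⁹)(0.500)²(0.0325)²/(2·8490) ≈ 2.49×10⁻²⁷ kg.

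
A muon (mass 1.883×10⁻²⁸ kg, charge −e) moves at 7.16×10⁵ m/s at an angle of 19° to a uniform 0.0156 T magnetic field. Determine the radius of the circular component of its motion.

r ≈ 0.0176 m

v⊥ = v sinθ = 7.16×10⁵·sin19° ≈ 2.331×10⁵ m/s.
r = m v⊥/(|q|B) = (1.883×10⁻²⁸)(2.331×10⁵)/((1.602×10⁻¹⁹)(0.0156)) ≈ 0.0176 m.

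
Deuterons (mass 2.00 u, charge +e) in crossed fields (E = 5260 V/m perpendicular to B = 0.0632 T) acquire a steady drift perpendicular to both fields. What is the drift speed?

The steady drift has the magnetic force balancing the electric force, so v_d = E/B.
v_d = 5260/0.0632 = 8.32×10⁴ m/s.

v_d ≈ 8.32×10⁴ m/s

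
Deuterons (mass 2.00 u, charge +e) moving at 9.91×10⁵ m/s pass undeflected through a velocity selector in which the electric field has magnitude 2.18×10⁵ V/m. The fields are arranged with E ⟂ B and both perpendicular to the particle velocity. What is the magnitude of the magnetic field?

Balance of forces in the selector: qE = qvB ⇒ B = E/v.
B = 2.18×10⁵/9.91×10⁵ = 0.220 T.

B = 0.220 T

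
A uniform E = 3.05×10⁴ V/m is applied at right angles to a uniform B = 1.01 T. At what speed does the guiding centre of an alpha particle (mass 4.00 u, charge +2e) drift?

v_d ≈ 3.02×10⁴ m/s

In crossed fields the guiding centre drifts at v_d = |E×B|/B² = E/B, independent of charge and mass.
v_d = 3.05×10⁴/1.01 = 3.02×10⁴ m/s.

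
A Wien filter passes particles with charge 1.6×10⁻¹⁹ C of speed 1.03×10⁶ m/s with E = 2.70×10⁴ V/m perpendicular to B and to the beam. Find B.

Balance of forces in the selector: qE = qvB ⇒ B = E/v.
B = 2.70×10⁴/1.03×10⁶ = 0.0262 T.

B = 0.0262 T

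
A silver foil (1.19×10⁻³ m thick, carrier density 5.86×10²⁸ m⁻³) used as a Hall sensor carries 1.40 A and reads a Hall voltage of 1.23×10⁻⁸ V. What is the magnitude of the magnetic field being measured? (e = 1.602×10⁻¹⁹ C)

From V_H = IB/(n e t), B = V_H n e t / I.
B = (1.23×10⁻⁸)(5.86×10²⁸)(1.602×10⁻¹⁹)(1.19×10⁻³)/1.40 ≈ 0.0981 T.

B ≈ 0.0981 T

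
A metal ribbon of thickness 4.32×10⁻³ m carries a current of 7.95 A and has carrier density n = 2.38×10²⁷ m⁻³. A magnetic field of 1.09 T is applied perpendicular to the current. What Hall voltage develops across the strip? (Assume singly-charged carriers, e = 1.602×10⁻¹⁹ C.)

V_H ≈ 5.26×10⁻⁶ V

V_H = IB/(n e t).
V_H = (7.95)(1.09)/((2.38×10²⁷)(1.602×10⁻¹⁹)(4.32×10⁻³)) ≈ 5.26×10⁻⁶ V.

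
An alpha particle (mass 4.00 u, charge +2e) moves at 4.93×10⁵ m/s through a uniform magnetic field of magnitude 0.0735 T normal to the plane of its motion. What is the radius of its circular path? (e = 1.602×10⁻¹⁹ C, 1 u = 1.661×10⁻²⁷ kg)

r ≈ 0.139 m

The magnetic force provides the centripetal force: |q|vB = mv²/r.
r = mv/(|q|B) = (6.644×10⁻²⁷)(4.93×10⁵)/((3.204×10⁻¹⁹)(0.0735)) ≈ 0.139 m.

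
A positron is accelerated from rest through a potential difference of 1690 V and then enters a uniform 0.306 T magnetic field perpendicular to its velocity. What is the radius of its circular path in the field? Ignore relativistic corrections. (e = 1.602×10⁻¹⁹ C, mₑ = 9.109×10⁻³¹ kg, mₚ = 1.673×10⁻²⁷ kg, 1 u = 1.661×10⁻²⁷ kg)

Acceleration: |q|V = ½mv² ⇒ v = √(2|q|V/m) = √(2·1.602×10⁻¹⁹·1690/9.109×10⁻³¹) ≈ 2.438×10⁷ m/s.
In the field: r = mv/(|q|B) = (9.109×10⁻³¹)(2.438×10⁷)/((1.602×10⁻¹⁹)(0.306)) ≈ 4.53×10⁻⁴ m.

r ≈ 4.53×10⁻⁴ m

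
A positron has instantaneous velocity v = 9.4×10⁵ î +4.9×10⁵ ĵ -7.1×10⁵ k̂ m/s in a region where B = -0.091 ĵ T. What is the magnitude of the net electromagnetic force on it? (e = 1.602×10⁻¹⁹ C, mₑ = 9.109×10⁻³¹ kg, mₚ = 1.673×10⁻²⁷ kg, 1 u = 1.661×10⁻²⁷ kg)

v×B = (-6.46×10⁴, 0, -8.55×10⁴) N/C.
F = q v×B = (1.602×10⁻¹⁹ C)·(-6.46×10⁴, 0, -8.55×10⁴) = (-1.04×10⁻¹⁴, 0, -1.37×10⁻¹⁴) N.
|F| = 1.72×10⁻¹⁴ N.

|F| ≈ 1.72×10⁻¹⁴ N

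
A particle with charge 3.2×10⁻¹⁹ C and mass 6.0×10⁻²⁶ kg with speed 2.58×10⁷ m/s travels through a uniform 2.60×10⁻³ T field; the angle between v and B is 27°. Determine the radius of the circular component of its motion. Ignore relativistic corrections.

v⊥ = v sinθ = 2.58×10⁷·sin27° ≈ 1.171×10⁷ m/s.
r = m v⊥/(|q|B) = (6.0×10⁻²⁶)(1.171×10⁷)/((3.2×10⁻¹⁹)(2.60×10⁻³)) ≈ 845 m.

r ≈ 845 m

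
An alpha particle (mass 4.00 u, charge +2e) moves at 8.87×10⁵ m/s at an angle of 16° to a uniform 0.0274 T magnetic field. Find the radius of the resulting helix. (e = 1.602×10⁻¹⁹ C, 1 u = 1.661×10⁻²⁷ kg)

v⊥ = v sinθ = 8.87×10⁵·sin16° ≈ 2.445×10⁵ m/s.
r = m v⊥/(|q|B) = (6.644×10⁻²⁷)(2.445×10⁵)/((3.204×10⁻¹⁹)(0.0274)) ≈ 0.185 m.

r ≈ 0.185 m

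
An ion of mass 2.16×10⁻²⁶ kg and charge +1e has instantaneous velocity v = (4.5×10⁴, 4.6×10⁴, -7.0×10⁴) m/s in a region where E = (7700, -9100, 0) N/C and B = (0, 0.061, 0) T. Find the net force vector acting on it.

F ≈ (1.92×10⁻¹⁵, -1.46×10⁻¹⁵, 4.40×10⁻¹⁶) N

v×B = (4270, 0, 2740) N/C.
E + v×B = (1.20×10⁴, -9100, 2740) N/C.
F = q(E + v×B) = (1.602×10⁻¹⁹ C)·(1.20×10⁴, -9100, 2740) = (1.92×10⁻¹⁵, -1.46×10⁻¹⁵, 4.40×10⁻¹⁶) N.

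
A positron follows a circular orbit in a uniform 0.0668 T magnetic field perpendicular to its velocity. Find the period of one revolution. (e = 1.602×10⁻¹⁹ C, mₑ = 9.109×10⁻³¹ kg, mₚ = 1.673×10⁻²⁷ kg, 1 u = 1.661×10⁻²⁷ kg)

T ≈ 5.35×10⁻¹⁰ s

The cyclotron period depends only on m, q, B: T = 2πm/(|q|B).
T = 2π(9.109×10⁻³¹)/((1.602×10⁻¹⁹)(0.0668)) ≈ 5.35×10⁻¹⁰ s.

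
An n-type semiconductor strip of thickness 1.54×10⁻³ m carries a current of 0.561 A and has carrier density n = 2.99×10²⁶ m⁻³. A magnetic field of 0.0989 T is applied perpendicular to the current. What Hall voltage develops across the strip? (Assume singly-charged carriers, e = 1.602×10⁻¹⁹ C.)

V_H ≈ 7.52×10⁻⁷ V

V_H = IB/(n e t).
V_H = (0.561)(0.0989)/((2.99×10²⁶)(1.602×10⁻¹⁹)(1.54×10⁻³)) ≈ 7.52×10⁻⁷ V.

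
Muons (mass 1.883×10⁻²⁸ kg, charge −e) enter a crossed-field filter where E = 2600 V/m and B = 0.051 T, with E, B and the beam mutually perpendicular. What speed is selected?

v = 5.1×10⁴ m/s

Zero net Lorentz force requires |qE| = |q v×B|, i.e. E = vB.
v = E/B = 2600/0.051 = 5.1×10⁴ m/s.
The result is independent of the particle's charge and mass.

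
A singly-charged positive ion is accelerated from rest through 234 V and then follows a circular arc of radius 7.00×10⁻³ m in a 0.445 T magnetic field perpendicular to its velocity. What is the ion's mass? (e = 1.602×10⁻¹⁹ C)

Combine |q|V = ½mv² and r = mv/(|q|B): eliminate v to get m = qB²r²/(2V).
m = (1.602×10⁻¹⁹)(0.445)²(7.00×10⁻³)²/(2·234) ≈ 3.32×10⁻²⁷ kg.

m ≈ 3.32×10⁻²⁷ kg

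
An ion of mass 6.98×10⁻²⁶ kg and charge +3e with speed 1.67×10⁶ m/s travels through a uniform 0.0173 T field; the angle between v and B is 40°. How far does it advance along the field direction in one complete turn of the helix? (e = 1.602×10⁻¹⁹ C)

v∥ = v cosθ = 1.67×10⁶·cos40° ≈ 1.279×10⁶ m/s.
T = 2πm/(|q|B) = 2π(6.98×10⁻²⁶)/((4.806×10⁻¹⁹)(0.0173)) ≈ 5.275×10⁻⁵ s.
pitch = v∥ T = (1.279×10⁶)(5.275×10⁻⁵) ≈ 67.5 m.

p ≈ 67.5 m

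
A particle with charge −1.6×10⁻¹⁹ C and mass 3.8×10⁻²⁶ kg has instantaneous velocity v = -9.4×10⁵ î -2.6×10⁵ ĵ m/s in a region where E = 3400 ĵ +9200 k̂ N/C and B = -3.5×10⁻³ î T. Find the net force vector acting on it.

v×B = (0, 0, -910) N/C.
E + v×B = (0, 3400, 8290) N/C.
F = q(E + v×B) = (−1.6×10⁻¹⁹ C)·(0, 3400, 8290) = (0, -5.44×10⁻¹⁶, -1.33×10⁻¹⁵) N.

F ≈ (0, -5.44×10⁻¹⁶, -1.33×10⁻¹⁵) N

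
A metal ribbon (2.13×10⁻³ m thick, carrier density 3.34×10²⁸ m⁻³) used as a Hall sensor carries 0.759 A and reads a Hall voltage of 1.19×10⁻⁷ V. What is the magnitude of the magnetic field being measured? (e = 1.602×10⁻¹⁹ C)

From V_H = IB/(n e t), B = V_H n e t / I.
B = (1.19×10⁻⁷)(3.34×10²⁸)(1.602×10⁻¹⁹)(2.13×10⁻³)/0.759 ≈ 1.79 T.

B ≈ 1.79 T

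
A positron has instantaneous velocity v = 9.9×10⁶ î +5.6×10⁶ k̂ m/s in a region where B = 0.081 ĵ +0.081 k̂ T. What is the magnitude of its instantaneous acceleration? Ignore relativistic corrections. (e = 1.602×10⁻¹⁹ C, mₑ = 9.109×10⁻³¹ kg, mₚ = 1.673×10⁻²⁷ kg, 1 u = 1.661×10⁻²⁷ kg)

v×B = (-4.54×10⁵, -8.02×10⁵, 8.02×10⁵) N/C.
F = q v×B = (1.602×10⁻¹⁹ C)·(-4.54×10⁵, -8.02×10⁵, 8.02×10⁵) = (-7.27×10⁻¹⁴, -1.28×10⁻¹³, 1.28×10⁻¹³) N.
|a| = |F|/m = 1.957×10⁻¹³/9.109×10⁻³¹ ≈ 2.15×10¹⁷ m/s².

|a| ≈ 2.15×10¹⁷ m/s²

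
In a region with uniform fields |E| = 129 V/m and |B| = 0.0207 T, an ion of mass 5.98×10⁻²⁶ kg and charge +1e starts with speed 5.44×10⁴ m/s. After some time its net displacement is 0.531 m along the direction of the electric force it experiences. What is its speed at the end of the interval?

v_f ≈ 5.77×10⁴ m/s

B does no work; ΔKE = |q|E d.
½mv_f² = ½mv₀² + |q|Ed = ½(5.98×10⁻²⁶)(5.44×10⁴)² + (1.602×10⁻¹⁹)(129)(0.531) ≈ 8.848×10⁻¹⁷ J + 1.097×10⁻¹⁷ J ≈ 9.946×10⁻¹⁷ J.
v_f = √(2·9.946×10⁻¹⁷/5.98×10⁻²⁶) ≈ 5.77×10⁴ m/s.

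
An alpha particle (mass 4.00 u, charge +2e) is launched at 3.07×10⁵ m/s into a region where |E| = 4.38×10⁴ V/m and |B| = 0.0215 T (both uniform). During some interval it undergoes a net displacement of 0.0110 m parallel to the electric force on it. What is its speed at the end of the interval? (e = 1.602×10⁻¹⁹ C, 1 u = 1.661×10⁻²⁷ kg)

v_f ≈ 3.75×10⁵ m/s

B does no work; ΔKE = |q|E d.
½mv_f² = ½mv₀² + |q|Ed = ½(6.644×10⁻²⁷)(3.07×10⁵)² + (3.204×10⁻¹⁹)(4.38×10⁴)(0.0110) ≈ 3.131×10⁻¹⁶ J + 1.544×10⁻¹⁶ J ≈ 4.675×10⁻¹⁶ J.
v_f = √(2·4.675×10⁻¹⁶/6.644×10⁻²⁷) ≈ 3.75×10⁵ m/s.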